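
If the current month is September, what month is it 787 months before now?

February

Dividing 787 by 12 gives quotient 65 and remainder 7.
September − 7 months → February.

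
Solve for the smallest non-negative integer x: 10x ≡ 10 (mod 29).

1

10⁻¹ ≡ 3 (mod 29) because 10·3 = 30 = 1·29 + 1.
So x ≡ 3·10 = 30 ≡ 1 (mod 29).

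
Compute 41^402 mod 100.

81

Successive squares of 41 mod 100: 41^1≡41, 41^2≡81, 41^4≡61, 41^8≡21, 41^16≡41, 41^32≡81, 41^64≡61, 41^128≡21, 41^256≡41.
Since 402 = 2 + 16 + 128 + 256 in binary, 41^402 ≡ 81·41·21·41 ≡ 81 (mod 100).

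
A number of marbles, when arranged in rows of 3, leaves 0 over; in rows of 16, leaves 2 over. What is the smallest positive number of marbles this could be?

18

x ≡ 0 (mod 3) gives x ∈ {0, 3, 6, 9, 12, 15, 18}.
The first of these with x mod 16 = 2 is 18.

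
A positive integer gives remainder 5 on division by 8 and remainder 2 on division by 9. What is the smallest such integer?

x ≡ 5 (mod 8) gives x ∈ {5, 13, 21, 29}.
The first of these with x mod 9 = 2 is 29.

29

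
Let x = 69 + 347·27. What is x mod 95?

33

347·27 = 9369.
9369 = 98·95 + 59, so 9369 mod 95 = 59.
(69 + 59) mod 95 = 33.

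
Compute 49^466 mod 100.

Successive squares of 49 mod 100: 49^1≡49, 49^2≡1, 49^4≡1, 49^8≡1, 49^16≡1, 49^32≡1, 49^64≡1, 49^128≡1, 49^256≡1.
466 = 2 + 16 + 64 + 128 + 256, so 49^466 ≡ 1·1·1·1·1 ≡ 1 (mod 100).

1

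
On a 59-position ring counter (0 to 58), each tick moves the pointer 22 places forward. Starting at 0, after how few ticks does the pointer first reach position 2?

43

22⁻¹ ≡ 51 (mod 59) because 22·51 = 1122 = 19·59 + 1.
Multiplying both sides by 51: x ≡ 51·2 = 102 ≡ 43 (mod 59).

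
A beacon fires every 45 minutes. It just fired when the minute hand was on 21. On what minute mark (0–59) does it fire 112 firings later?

112·45 = 5040.
Dividing 5040 by 60 gives quotient 84 and remainder 0.
(21 + 0) mod 60 = 21.

21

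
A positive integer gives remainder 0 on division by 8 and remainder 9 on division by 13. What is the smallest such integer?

x ≡ 0 (mod 8) gives x ∈ {0, 8, 16, 24, 32, 40, 48}.
The first of these with x mod 13 = 9 is 48.

48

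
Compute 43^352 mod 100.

Successive squares of 43 mod 100: 43^1≡43, 43^2≡49, 43^4≡1, 43^8≡1, 43^16≡1, 43^32≡1, 43^64≡1, 43^128≡1, 43^256≡1.
352 = 32 + 64 + 256, so 43^352 ≡ 1·1·1 ≡ 1 (mod 100).

1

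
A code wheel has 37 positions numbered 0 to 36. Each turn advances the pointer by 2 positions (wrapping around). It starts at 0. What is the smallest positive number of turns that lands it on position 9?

The inverse of 2 mod 37 is 19 (since 2·19 = 38 ≡ 1).
Multiplying both sides by 19: x ≡ 19·9 = 171 ≡ 23 (mod 37).
Check: 2·23 = 46 = 1·37 + 9.

23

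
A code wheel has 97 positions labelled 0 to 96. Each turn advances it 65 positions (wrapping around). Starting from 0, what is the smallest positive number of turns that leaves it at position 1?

97 = 1·65 + 32
65 = 2·32 + 1
32 = 32·1 + 0
Back-substituting gives 65·3 ≡ 1 (mod 97).

3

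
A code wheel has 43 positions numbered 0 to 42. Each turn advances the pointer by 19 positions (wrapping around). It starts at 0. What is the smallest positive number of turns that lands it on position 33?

The inverse of 19 mod 43 is 34 (since 19·34 = 646 ≡ 1).
Multiplying both sides by 34: x ≡ 34·33 = 1122 ≡ 4 (mod 43).

4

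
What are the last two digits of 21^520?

01

By repeated squaring mod 100: 21^1≡21, 21^2≡41, 21^4≡81, 21^8≡61, 21^16≡21, 21^32≡41, 21^64≡81, 21^128≡61, 21^256≡21, 21^512≡41.
Since 520 = 8 + 512 in binary, 21^520 ≡ 61·41 ≡ 1 (mod 100).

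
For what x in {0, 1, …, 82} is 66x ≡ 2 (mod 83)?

66⁻¹ ≡ 39 (mod 83) because 66·39 = 2574 = 31·83 + 1.
Multiplying both sides by 39: x ≡ 39·2 = 78 ≡ 78 (mod 83).

78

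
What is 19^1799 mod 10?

Last digits of 9^n: 9, 1 (period 2).
1799 leaves remainder 1 on division by 2, so 19^1799 ends in 9.

9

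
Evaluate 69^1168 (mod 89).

Square-and-reduce mod 89: 69^1≡69, 69^2≡44, 69^4≡67, 69^8≡39, 69^16≡8, 69^32≡64, 69^64≡2, 69^128≡4, 69^256≡16, 69^512≡78, 69^1024≡32.
Since 1168 = 16 + 128 + 1024 in binary, 69^1168 ≡ 8·4·32 ≡ 45 (mod 89).

45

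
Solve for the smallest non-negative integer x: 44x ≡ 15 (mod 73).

2

The inverse of 44 mod 73 is 5 (since 44·5 = 220 ≡ 1).
So x ≡ 5·15 = 75 ≡ 2 (mod 73).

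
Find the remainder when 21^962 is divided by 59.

3

Square-and-reduce mod 59: 21^1≡21, 21^2≡28, 21^4≡17, 21^8≡53, 21^16≡36, 21^32≡57, 21^64≡4, 21^128≡16, 21^256≡20, 21^512≡46.
962 = 2 + 64 + 128 + 256 + 512, so 21^962 ≡ 28·4·16·20·46 ≡ 3 (mod 59).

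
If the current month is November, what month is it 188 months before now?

March

188 = 15·12 + 8, so 188 mod 12 = 8.
November − 8 months → March.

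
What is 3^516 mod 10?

The units digit of 3^n cycles with period 4: 3, 9, 7, 1, …
516 mod 4 = 0, so the last digit matches 3^4 = 1.

1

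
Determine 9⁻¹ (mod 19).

17

19 = 2·9 + 1
9 = 9·1 + 0
Back-substituting gives 9·17 ≡ 1 (mod 19).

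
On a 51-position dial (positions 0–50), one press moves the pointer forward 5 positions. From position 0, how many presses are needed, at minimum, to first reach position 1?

51 = 10·5 + 1
5 = 5·1 + 0
Back-substituting gives 5·41 ≡ 1 (mod 51).

41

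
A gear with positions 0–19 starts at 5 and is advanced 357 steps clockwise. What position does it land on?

2

357 = 17·20 + 17, so 357 mod 20 = 17.
(5 + 17) mod 20 = 2.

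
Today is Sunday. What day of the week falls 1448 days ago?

1448 = 206·7 + 6, so 1448 mod 7 = 6.
Sunday − 6 days → Monday.

Monday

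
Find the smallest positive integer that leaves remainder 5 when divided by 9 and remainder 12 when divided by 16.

x ≡ 5 (mod 9) gives x ∈ {5, 14, 23, 32, 41, 50, 59, 68, …}.
The first of these with x mod 16 = 12 is 140.

140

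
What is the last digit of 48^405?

Last digits of 8^n: 8, 4, 2, 6 (period 4).
405 mod 4 = 1, so the last digit matches 8^1 = 8.

8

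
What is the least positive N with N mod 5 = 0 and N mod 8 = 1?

x ≡ 0 (mod 5) gives x ∈ {0, 5, 10, 15, 20, 25}.
The first of these with x mod 8 = 1 is 25.

25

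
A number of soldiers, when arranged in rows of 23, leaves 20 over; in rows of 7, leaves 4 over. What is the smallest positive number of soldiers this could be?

x ≡ 4 (mod 7) gives x ∈ {4, 11, 18, 25, 32, 39, 46, 53, …}.
The first of these with x mod 23 = 20 is 158.

158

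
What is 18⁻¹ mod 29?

21

29 = 1·18 + 11
18 = 1·11 + 7
11 = 1·7 + 4
7 = 1·4 + 3
4 = 1·3 + 1
3 = 3·1 + 0
Back-substituting gives 18·21 ≡ 1 (mod 29).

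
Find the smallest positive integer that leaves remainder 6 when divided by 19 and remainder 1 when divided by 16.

177

x ≡ 1 (mod 16) gives x ∈ {1, 17, 33, 49, 65, 81, 97, 113, …}.
The first of these with x mod 19 = 6 is 177.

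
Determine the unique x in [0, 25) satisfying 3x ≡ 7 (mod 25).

3⁻¹ ≡ 17 (mod 25) because 3·17 = 51 = 2·25 + 1.
So x ≡ 17·7 = 119 ≡ 19 (mod 25).

19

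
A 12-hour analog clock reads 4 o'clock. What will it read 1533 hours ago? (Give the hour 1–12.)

7

1533 = 127·12 + 9, so 1533 mod 12 = 9.
4 − 9 → 7 on a 12-hour dial.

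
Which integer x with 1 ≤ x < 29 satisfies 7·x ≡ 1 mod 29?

25

7·25 = 175 = 6·29 + 1, so 7⁻¹ ≡ 25 (mod 29).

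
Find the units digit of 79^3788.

The units digit of 79^n cycles with period 2: 9, 1, …
3788 leaves remainder 0 on division by 2, so 79^3788 ends in 1.

1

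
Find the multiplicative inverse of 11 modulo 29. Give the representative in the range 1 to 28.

11·8 = 88 = 3·29 + 1, so 11⁻¹ ≡ 8 (mod 29).

8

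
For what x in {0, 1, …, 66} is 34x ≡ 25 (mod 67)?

50

The inverse of 34 mod 67 is 2 (since 34·2 = 68 ≡ 1).
Multiplying both sides by 2: x ≡ 2·25 = 50 ≡ 50 (mod 67).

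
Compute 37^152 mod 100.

81

By repeated squaring mod 100: 37^1≡37, 37^2≡69, 37^4≡61, 37^8≡21, 37^16≡41, 37^32≡81, 37^64≡61, 37^128≡21.
Since 152 = 8 + 16 + 128 in binary, 37^152 ≡ 21·41·21 ≡ 81 (mod 100).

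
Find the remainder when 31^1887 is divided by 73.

Successive squares of 31 mod 73: 31^1≡31, 31^2≡12, 31^4≡71, 31^8≡4, 31^16≡16, 31^32≡37, 31^64≡55, 31^128≡32, 31^256≡2, 31^512≡4, 31^1024≡16.
1887 = 1 + 2 + 4 + 8 + 16 + 64 + 256 + 512 + 1024, so 31^1887 ≡ 31·12·71·4·16·55·2·4·16 ≡ 17 (mod 73).

17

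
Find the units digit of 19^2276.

1

Powers of 9 mod 10 repeat with period 2: 9, 1.
2276 leaves remainder 0 on division by 2, so 19^2276 ends in 1.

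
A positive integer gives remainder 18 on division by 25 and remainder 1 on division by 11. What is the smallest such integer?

x ≡ 1 (mod 11) gives x ∈ {1, 12, 23, 34, 45, 56, 67, 78, …}.
The first of these with x mod 25 = 18 is 243.

243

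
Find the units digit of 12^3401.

Powers of 2 mod 10 repeat with period 4: 2, 4, 8, 6.
3401 mod 4 = 1, so the last digit matches 2^1 = 2.

2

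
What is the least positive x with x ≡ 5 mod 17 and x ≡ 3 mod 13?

107

x ≡ 3 (mod 13) gives x ∈ {3, 16, 29, 42, 55, 68, 81, 94, …}.
The first of these with x mod 17 = 5 is 107.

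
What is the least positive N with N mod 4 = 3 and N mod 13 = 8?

47

x ≡ 3 (mod 4) gives x ∈ {3, 7, 11, 15, 19, 23, 27, 31, …}.
The first of these with x mod 13 = 8 is 47.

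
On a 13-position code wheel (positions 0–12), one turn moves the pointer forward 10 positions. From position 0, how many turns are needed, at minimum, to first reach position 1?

4

13 = 1·10 + 3
10 = 3·3 + 1
3 = 3·1 + 0
Back-substituting gives 10·4 ≡ 1 (mod 13).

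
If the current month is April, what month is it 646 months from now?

February

646 − 53·12 = 10, so 646 ≡ 10 (mod 12).
April + 10 months → February.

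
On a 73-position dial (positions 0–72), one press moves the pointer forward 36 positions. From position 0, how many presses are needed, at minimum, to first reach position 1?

71

36·71 = 2556 = 35·73 + 1, so 36⁻¹ ≡ 71 (mod 73).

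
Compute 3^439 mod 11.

4

By repeated squaring mod 11: 3^1≡3, 3^2≡9, 3^4≡4, 3^8≡5, 3^16≡3, 3^32≡9, 3^64≡4, 3^128≡5, 3^256≡3.
439 = 1 + 2 + 4 + 16 + 32 + 128 + 256, so 3^439 ≡ 3·9·4·3·9·5·3 ≡ 4 (mod 11).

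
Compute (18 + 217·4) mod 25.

11

217·4 = 868.
Dividing 868 by 25 gives quotient 34 and remainder 18.
(18 + 18) mod 25 = 11.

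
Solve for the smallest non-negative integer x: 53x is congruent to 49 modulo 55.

3

The inverse of 53 mod 55 is 27 (since 53·27 = 1431 ≡ 1).
So x ≡ 27·49 = 1323 ≡ 3 (mod 55).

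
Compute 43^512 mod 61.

42

Square-and-reduce mod 61: 43^1≡43, 43^2≡19, 43^4≡56, 43^8≡25, 43^16≡15, 43^32≡42, 43^64≡56, 43^128≡25, 43^256≡15, 43^512≡42.
Since 512 = 512 in binary, 43^512 ≡ 42 ≡ 42 (mod 61).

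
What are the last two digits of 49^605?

Successive squares of 49 mod 100: 49^1≡49, 49^2≡1, 49^4≡1, 49^8≡1, 49^16≡1, 49^32≡1, 49^64≡1, 49^128≡1, 49^256≡1, 49^512≡1.
605 = 1 + 4 + 8 + 16 + 64 + 512, so 49^605 ≡ 49·1·1·1·1·1 ≡ 49 (mod 100).

49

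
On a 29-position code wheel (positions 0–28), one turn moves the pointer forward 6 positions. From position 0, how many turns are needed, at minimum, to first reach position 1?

5

6·5 = 30 = 1·29 + 1, so 6⁻¹ ≡ 5 (mod 29).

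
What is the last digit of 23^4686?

9

Last digits of 3^n: 3, 9, 7, 1 (period 4).
4686 leaves remainder 2 on division by 4, so 23^4686 ends in 9.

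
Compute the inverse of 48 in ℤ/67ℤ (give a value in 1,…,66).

67 = 1·48 + 19
48 = 2·19 + 10
19 = 1·10 + 9
10 = 1·9 + 1
9 = 9·1 + 0
Back-substituting gives 48·7 ≡ 1 (mod 67).

7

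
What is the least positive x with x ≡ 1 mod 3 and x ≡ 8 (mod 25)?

58

Since 25·1 ≡ 1 (mod 3), take x = 8 + 25·((1−8)·1 mod 3) = 8 + 25·2 = 58.
Check: 58 mod 3 = 1, 58 mod 25 = 8.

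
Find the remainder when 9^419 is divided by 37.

Square-and-reduce mod 37: 9^1≡9, 9^2≡7, 9^4≡12, 9^8≡33, 9^16≡16, 9^32≡34, 9^64≡9, 9^128≡7, 9^256≡12.
419 = 1 + 2 + 32 + 128 + 256, so 9^419 ≡ 9·7·34·7·12 ≡ 34 (mod 37).

34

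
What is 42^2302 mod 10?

4

The units digit of 42^n cycles with period 4: 2, 4, 8, 6, …
2302 leaves remainder 2 on division by 4, so 42^2302 ends in 4.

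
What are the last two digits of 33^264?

21

Square-and-reduce mod 100: 33^1≡33, 33^2≡89, 33^4≡21, 33^8≡41, 33^16≡81, 33^32≡61, 33^64≡21, 33^128≡41, 33^256≡81.
264 = 8 + 256, so 33^264 ≡ 41·81 ≡ 21 (mod 100).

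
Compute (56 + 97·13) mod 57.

97·13 = 1261.
1261 − 22·57 = 7, so 1261 ≡ 7 (mod 57).
(56 + 7) mod 57 = 6.

6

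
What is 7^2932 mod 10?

The units digit of 7^n cycles with period 4: 7, 9, 3, 1, …
2932 leaves remainder 0 on division by 4, so 7^2932 ends in 1.

1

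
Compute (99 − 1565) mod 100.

34

1565 − 15·100 = 65, so 1565 ≡ 65 (mod 100).
(99 − 65) mod 100 = 34.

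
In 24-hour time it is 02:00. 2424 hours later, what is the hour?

2424 = 101·24 + 0, so 2424 mod 24 = 0.
(2 + 0) mod 24 = 2.

2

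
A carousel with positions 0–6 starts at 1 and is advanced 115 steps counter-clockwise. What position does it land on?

5

115 = 16·7 + 3, so 115 mod 7 = 3.
(1 − 3) mod 7 = 5.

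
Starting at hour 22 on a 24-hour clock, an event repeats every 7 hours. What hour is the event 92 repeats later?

18

92·7 = 644.
Dividing 644 by 24 gives quotient 26 and remainder 20.
(22 + 20) mod 24 = 18.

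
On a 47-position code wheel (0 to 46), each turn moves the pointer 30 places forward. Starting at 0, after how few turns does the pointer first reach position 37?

31

The inverse of 30 mod 47 is 11 (since 30·11 = 330 ≡ 1).
So x ≡ 11·37 = 407 ≡ 31 (mod 47).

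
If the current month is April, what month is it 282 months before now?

October

282 mod 12 = 6 (since 23·12 = 276).
April − 6 months → October.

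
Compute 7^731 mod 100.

Square-and-reduce mod 100: 7^1≡7, 7^2≡49, 7^4≡1, 7^8≡1, 7^16≡1, 7^32≡1, 7^64≡1, 7^128≡1, 7^256≡1, 7^512≡1.
731 = 1 + 2 + 8 + 16 + 64 + 128 + 512, so 7^731 ≡ 7·49·1·1·1·1·1 ≡ 43 (mod 100).

43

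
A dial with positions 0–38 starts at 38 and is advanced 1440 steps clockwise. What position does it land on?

Dividing 1440 by 39 gives quotient 36 and remainder 36.
(38 + 36) mod 39 = 35.

35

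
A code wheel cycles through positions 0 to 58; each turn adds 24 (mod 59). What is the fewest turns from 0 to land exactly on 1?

32

59 = 2·24 + 11
24 = 2·11 + 2
11 = 5·2 + 1
2 = 2·1 + 0
Back-substituting gives 24·32 ≡ 1 (mod 59).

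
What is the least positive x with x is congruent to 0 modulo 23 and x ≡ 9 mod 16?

345

x ≡ 9 (mod 16) gives x ∈ {9, 25, 41, 57, 73, 89, 105, 121, …}.
The first of these with x mod 23 = 0 is 345.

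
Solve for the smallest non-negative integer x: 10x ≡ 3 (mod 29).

9

10⁻¹ ≡ 3 (mod 29) because 10·3 = 30 = 1·29 + 1.
Multiplying both sides by 3: x ≡ 3·3 = 9 ≡ 9 (mod 29).
Check: 10·9 = 90 = 3·29 + 3.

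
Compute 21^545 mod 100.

Square-and-reduce mod 100: 21^1≡21, 21^2≡41, 21^4≡81, 21^8≡61, 21^16≡21, 21^32≡41, 21^64≡81, 21^128≡61, 21^256≡21, 21^512≡41.
545 = 1 + 32 + 512, so 21^545 ≡ 21·41·41 ≡ 1 (mod 100).

1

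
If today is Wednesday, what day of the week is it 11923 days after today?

Friday

Dividing 11923 by 7 gives quotient 1703 and remainder 2.
Wednesday + 2 days → Friday.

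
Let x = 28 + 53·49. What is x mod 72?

53·49 = 2597.
2597 mod 72 = 5 (since 36·72 = 2592).
(28 + 5) mod 72 = 33.

33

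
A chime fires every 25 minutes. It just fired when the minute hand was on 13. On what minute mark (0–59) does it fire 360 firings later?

13

360·25 = 9000.
9000 mod 60 = 0 (since 150·60 = 9000).
(13 + 0) mod 60 = 13.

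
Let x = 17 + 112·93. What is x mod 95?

78

112·93 = 10416.
10416 = 109·95 + 61, so 10416 mod 95 = 61.
(17 + 61) mod 95 = 78.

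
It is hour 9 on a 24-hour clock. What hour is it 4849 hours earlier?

4849 mod 24 = 1 (since 202·24 = 4848).
(9 − 1) mod 24 = 8.

8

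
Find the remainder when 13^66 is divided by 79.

Successive squares of 13 mod 79: 13^1≡13, 13^2≡11, 13^4≡42, 13^8≡26, 13^16≡44, 13^32≡40, 13^64≡20.
66 = 2 + 64, so 13^66 ≡ 11·20 ≡ 62 (mod 79).

62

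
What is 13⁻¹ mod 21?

21 = 1·13 + 8
13 = 1·8 + 5
8 = 1·5 + 3
5 = 1·3 + 2
3 = 1·2 + 1
2 = 2·1 + 0
Back-substituting gives 13·13 ≡ 1 (mod 21).

13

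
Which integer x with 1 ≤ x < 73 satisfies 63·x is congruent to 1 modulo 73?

51

63·51 = 3213 = 44·73 + 1, so 63⁻¹ ≡ 51 (mod 73).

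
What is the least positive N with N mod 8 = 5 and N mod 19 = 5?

5

x ≡ 5 (mod 8) gives x ∈ {5}.
The first of these with x mod 19 = 5 is 5.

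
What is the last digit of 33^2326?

Powers of 3 mod 10 repeat with period 4: 3, 9, 7, 1.
2326 leaves remainder 2 on division by 4, so 33^2326 ends in 9.

9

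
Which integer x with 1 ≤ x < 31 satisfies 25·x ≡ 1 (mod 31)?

25·5 = 125 = 4·31 + 1, so 25⁻¹ ≡ 5 (mod 31).

5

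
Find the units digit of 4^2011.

Last digits of 4^n: 4, 6 (period 2).
2011 leaves remainder 1 on division by 2, so 4^2011 ends in 4.

4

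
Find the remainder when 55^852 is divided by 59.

Successive squares of 55 mod 59: 55^1≡55, 55^2≡16, 55^4≡20, 55^8≡46, 55^16≡51, 55^32≡5, 55^64≡25, 55^128≡35, 55^256≡45, 55^512≡19.
852 = 4 + 16 + 64 + 256 + 512, so 55^852 ≡ 20·51·25·45·19 ≡ 53 (mod 59).

53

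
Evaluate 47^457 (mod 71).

63

Square-and-reduce mod 71: 47^1≡47, 47^2≡8, 47^4≡64, 47^8≡49, 47^16≡58, 47^32≡27, 47^64≡19, 47^128≡6, 47^256≡36.
Since 457 = 1 + 8 + 64 + 128 + 256 in binary, 47^457 ≡ 47·49·19·6·36 ≡ 63 (mod 71).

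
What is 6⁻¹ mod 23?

4

6·4 = 24 = 1·23 + 1, so 6⁻¹ ≡ 4 (mod 23).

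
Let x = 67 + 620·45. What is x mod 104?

95

620·45 = 27900.
27900 − 268·104 = 28, so 27900 ≡ 28 (mod 104).
(67 + 28) mod 104 = 95.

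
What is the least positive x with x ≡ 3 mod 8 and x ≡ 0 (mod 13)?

x ≡ 3 (mod 8) gives x ∈ {3, 11, 19, 27, 35, 43, 51, 59, …}.
The first of these with x mod 13 = 0 is 91.

91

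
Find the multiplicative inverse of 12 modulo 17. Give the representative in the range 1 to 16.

12·10 = 120 = 7·17 + 1, so 12⁻¹ ≡ 10 (mod 17).

10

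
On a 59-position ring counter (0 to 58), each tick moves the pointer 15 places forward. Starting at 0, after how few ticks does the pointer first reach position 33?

14

The inverse of 15 mod 59 is 4 (since 15·4 = 60 ≡ 1).
So x ≡ 4·33 = 132 ≡ 14 (mod 59).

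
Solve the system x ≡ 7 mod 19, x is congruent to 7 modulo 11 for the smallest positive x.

7

x ≡ 7 (mod 11) gives x ∈ {7}.
The first of these with x mod 19 = 7 is 7.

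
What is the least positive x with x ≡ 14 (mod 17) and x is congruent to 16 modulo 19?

x ≡ 14 (mod 17) gives x ∈ {14, 31, 48, 65, 82, 99, 116, 133, …}.
The first of these with x mod 19 = 16 is 320.

320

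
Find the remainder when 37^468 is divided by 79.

By repeated squaring mod 79: 37^1≡37, 37^2≡26, 37^4≡44, 37^8≡40, 37^16≡20, 37^32≡5, 37^64≡25, 37^128≡72, 37^256≡49.
468 = 4 + 16 + 64 + 128 + 256, so 37^468 ≡ 44·20·25·72·49 ≡ 1 (mod 79).

1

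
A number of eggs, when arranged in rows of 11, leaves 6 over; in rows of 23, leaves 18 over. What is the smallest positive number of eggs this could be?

x ≡ 6 (mod 11) gives x ∈ {6, 17, 28, 39, 50, 61, 72, 83, …}.
The first of these with x mod 23 = 18 is 248.

248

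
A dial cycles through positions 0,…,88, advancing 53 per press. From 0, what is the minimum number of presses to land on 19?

53⁻¹ ≡ 42 (mod 89) because 53·42 = 2226 = 25·89 + 1.
So x ≡ 42·19 = 798 ≡ 86 (mod 89).

86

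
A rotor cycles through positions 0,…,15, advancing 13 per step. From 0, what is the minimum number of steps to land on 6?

The inverse of 13 mod 16 is 5 (since 13·5 = 65 ≡ 1).
Multiplying both sides by 5: x ≡ 5·6 = 30 ≡ 14 (mod 16).

14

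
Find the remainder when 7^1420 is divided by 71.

37

Successive squares of 7 mod 71: 7^1≡7, 7^2≡49, 7^4≡58, 7^8≡27, 7^16≡19, 7^32≡6, 7^64≡36, 7^128≡18, 7^256≡40, 7^512≡38, 7^1024≡24.
Since 1420 = 4 + 8 + 128 + 256 + 1024 in binary, 7^1420 ≡ 58·27·18·40·24 ≡ 37 (mod 71).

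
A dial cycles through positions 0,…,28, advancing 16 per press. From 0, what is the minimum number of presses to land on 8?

The inverse of 16 mod 29 is 20 (since 16·20 = 320 ≡ 1).
So x ≡ 20·8 = 160 ≡ 15 (mod 29).

15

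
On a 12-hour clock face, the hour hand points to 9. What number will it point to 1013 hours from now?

1013 mod 12 = 5 (since 84·12 = 1008).
9 + 5 → 2 on a 12-hour dial.

2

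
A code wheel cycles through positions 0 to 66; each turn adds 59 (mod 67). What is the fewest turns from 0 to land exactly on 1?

25

67 = 1·59 + 8
59 = 7·8 + 3
8 = 2·3 + 2
3 = 1·2 + 1
2 = 2·1 + 0
Back-substituting gives 59·25 ≡ 1 (mod 67).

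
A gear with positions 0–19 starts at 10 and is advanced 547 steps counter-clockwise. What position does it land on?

3

Dividing 547 by 20 gives quotient 27 and remainder 7.
(10 − 7) mod 20 = 3.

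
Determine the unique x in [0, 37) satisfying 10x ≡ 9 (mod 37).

10⁻¹ ≡ 26 (mod 37) because 10·26 = 260 = 7·37 + 1.
So x ≡ 26·9 = 234 ≡ 12 (mod 37).
Check: 10·12 = 120 = 3·37 + 9.

12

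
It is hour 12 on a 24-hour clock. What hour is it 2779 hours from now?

7

2779 − 115·24 = 19, so 2779 ≡ 19 (mod 24).
(12 + 19) mod 24 = 7.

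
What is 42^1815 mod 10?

8

Last digits of 2^n: 2, 4, 8, 6 (period 4).
1815 leaves remainder 3 on division by 4, so 42^1815 ends in 8.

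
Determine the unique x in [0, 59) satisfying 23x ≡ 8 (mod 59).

26

The inverse of 23 mod 59 is 18 (since 23·18 = 414 ≡ 1).
So x ≡ 18·8 = 144 ≡ 26 (mod 59).
Check: 23·26 = 598 = 10·59 + 8.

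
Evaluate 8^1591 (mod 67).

52

Square-and-reduce mod 67: 8^1≡8, 8^2≡64, 8^4≡9, 8^8≡14, 8^16≡62, 8^32≡25, 8^64≡22, 8^128≡15, 8^256≡24, 8^512≡40, 8^1024≡59.
Since 1591 = 1 + 2 + 4 + 16 + 32 + 512 + 1024 in binary, 8^1591 ≡ 8·64·9·62·25·40·59 ≡ 52 (mod 67).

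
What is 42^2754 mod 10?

4

Powers of 2 mod 10 repeat with period 4: 2, 4, 8, 6.
2754 mod 4 = 2, so the last digit matches 2^2 = 4.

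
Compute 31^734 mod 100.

Square-and-reduce mod 100: 31^1≡31, 31^2≡61, 31^4≡21, 31^8≡41, 31^16≡81, 31^32≡61, 31^64≡21, 31^128≡41, 31^256≡81, 31^512≡61.
734 = 2 + 4 + 8 + 16 + 64 + 128 + 512, so 31^734 ≡ 61·21·41·81·21·41·61 ≡ 21 (mod 100).

21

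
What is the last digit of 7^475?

The units digit of 7^n cycles with period 4: 7, 9, 3, 1, …
475 leaves remainder 3 on division by 4, so 7^475 ends in 3.

3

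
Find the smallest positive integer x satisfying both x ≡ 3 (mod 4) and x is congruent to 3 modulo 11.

3

x ≡ 3 (mod 4) gives x ∈ {3}.
The first of these with x mod 11 = 3 is 3.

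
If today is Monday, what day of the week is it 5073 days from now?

5073 mod 7 = 5 (since 724·7 = 5068).
Monday + 5 days → Saturday.

Saturday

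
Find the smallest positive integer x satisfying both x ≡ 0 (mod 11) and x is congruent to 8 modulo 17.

110

x ≡ 0 (mod 11) gives x ∈ {0, 11, 22, 33, 44, 55, 66, 77, …}.
The first of these with x mod 17 = 8 is 110.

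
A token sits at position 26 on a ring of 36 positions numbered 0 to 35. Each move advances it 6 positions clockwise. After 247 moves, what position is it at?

32

247·6 = 1482.
Dividing 1482 by 36 gives quotient 41 and remainder 6.
(26 + 6) mod 36 = 32.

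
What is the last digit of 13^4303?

7

Powers of 3 mod 10 repeat with period 4: 3, 9, 7, 1.
4303 leaves remainder 3 on division by 4, so 13^4303 ends in 7.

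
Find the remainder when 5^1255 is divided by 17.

By repeated squaring mod 17: 5^1≡5, 5^2≡8, 5^4≡13, 5^8≡16, 5^16≡1, 5^32≡1, 5^64≡1, 5^128≡1, 5^256≡1, 5^512≡1, 5^1024≡1.
1255 = 1 + 2 + 4 + 32 + 64 + 128 + 1024, so 5^1255 ≡ 5·8·13·1·1·1·1 ≡ 10 (mod 17).

10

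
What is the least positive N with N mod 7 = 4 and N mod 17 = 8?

Since 17·5 ≡ 1 (mod 7), take x = 8 + 17·((4−8)·5 mod 7) = 8 + 17·1 = 25.
Check: 25 mod 7 = 4, 25 mod 17 = 8.

25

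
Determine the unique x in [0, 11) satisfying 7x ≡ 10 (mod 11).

3

The inverse of 7 mod 11 is 8 (since 7·8 = 56 ≡ 1).
Multiplying both sides by 8: x ≡ 8·10 = 80 ≡ 3 (mod 11).
Check: 7·3 = 21 = 1·11 + 10.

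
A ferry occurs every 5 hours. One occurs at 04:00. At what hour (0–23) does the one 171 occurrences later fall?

171·5 = 855.
855 mod 24 = 15 (since 35·24 = 840).
(4 + 15) mod 24 = 19.

19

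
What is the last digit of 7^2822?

Last digits of 7^n: 7, 9, 3, 1 (period 4).
2822 leaves remainder 2 on division by 4, so 7^2822 ends in 9.

9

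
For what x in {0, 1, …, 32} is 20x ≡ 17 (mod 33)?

The inverse of 20 mod 33 is 5 (since 20·5 = 100 ≡ 1).
Multiplying both sides by 5: x ≡ 5·17 = 85 ≡ 19 (mod 33).

19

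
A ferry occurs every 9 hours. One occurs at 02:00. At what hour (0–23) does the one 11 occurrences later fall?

11·9 = 99.
99 = 4·24 + 3, so 99 mod 24 = 3.
(2 + 3) mod 24 = 5.

5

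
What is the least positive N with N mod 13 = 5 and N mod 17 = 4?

174

Since 17·10 ≡ 1 (mod 13), take x = 4 + 17·((5−4)·10 mod 13) = 4 + 17·10 = 174.
Check: 174 mod 13 = 5, 174 mod 17 = 4.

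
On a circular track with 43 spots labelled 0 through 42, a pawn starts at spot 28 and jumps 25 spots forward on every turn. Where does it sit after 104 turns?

104·25 = 2600.
Dividing 2600 by 43 gives quotient 60 and remainder 20.
(28 + 20) mod 43 = 5.

5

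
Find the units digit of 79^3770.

1

Powers of 9 mod 10 repeat with period 2: 9, 1.
3770 mod 2 = 0, so the last digit matches 9^2 = 1.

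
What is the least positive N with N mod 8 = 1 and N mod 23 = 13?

Since 23·7 ≡ 1 (mod 8), take x = 13 + 23·((1−13)·7 mod 8) = 13 + 23·4 = 105.
Check: 105 mod 8 = 1, 105 mod 23 = 13.

105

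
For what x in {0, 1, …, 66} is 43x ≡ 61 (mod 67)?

17

The inverse of 43 mod 67 is 53 (since 43·53 = 2279 ≡ 1).
So x ≡ 53·61 = 3233 ≡ 17 (mod 67).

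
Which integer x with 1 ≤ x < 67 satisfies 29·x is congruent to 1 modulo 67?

29·37 = 1073 = 16·67 + 1, so 29⁻¹ ≡ 37 (mod 67).

37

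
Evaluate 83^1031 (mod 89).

29

Successive squares of 83 mod 89: 83^1≡83, 83^2≡36, 83^4≡50, 83^8≡8, 83^16≡64, 83^32≡2, 83^64≡4, 83^128≡16, 83^256≡78, 83^512≡32, 83^1024≡45.
1031 = 1 + 2 + 4 + 1024, so 83^1031 ≡ 83·36·50·45 ≡ 29 (mod 89).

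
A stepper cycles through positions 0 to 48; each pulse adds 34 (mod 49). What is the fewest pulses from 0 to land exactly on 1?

13

49 = 1·34 + 15
34 = 2·15 + 4
15 = 3·4 + 3
4 = 1·3 + 1
3 = 3·1 + 0
Back-substituting gives 34·13 ≡ 1 (mod 49).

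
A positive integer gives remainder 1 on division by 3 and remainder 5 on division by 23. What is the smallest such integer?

x ≡ 1 (mod 3) gives x ∈ {1, 4, 7, 10, 13, 16, 19, 22, …}.
The first of these with x mod 23 = 5 is 28.

28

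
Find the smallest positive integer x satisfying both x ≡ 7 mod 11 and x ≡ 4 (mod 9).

40

Since 9·5 ≡ 1 (mod 11), take x = 4 + 9·((7−4)·5 mod 11) = 4 + 9·4 = 40.
Check: 40 mod 11 = 7, 40 mod 9 = 4.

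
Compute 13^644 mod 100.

61

By repeated squaring mod 100: 13^1≡13, 13^2≡69, 13^4≡61, 13^8≡21, 13^16≡41, 13^32≡81, 13^64≡61, 13^128≡21, 13^256≡41, 13^512≡81.
Since 644 = 4 + 128 + 512 in binary, 13^644 ≡ 61·21·81 ≡ 61 (mod 100).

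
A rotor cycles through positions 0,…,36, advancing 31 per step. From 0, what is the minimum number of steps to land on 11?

29

31⁻¹ ≡ 6 (mod 37) because 31·6 = 186 = 5·37 + 1.
So x ≡ 6·11 = 66 ≡ 29 (mod 37).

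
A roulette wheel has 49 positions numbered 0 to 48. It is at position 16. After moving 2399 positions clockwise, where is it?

14

2399 mod 49 = 47 (since 48·49 = 2352).
(16 + 47) mod 49 = 14.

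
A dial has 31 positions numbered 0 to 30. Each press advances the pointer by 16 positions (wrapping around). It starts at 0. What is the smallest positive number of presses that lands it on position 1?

2

16⁻¹ ≡ 2 (mod 31) because 16·2 = 32 = 1·31 + 1.
So x ≡ 2·1 = 2 ≡ 2 (mod 31).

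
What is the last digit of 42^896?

6

The units digit of 42^n cycles with period 4: 2, 4, 8, 6, …
896 leaves remainder 0 on division by 4, so 42^896 ends in 6.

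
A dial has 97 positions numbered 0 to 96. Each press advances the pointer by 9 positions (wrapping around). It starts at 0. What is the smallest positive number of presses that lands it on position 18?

2

9⁻¹ ≡ 54 (mod 97) because 9·54 = 486 = 5·97 + 1.
Multiplying both sides by 54: x ≡ 54·18 = 972 ≡ 2 (mod 97).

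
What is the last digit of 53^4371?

Last digits of 3^n: 3, 9, 7, 1 (period 4).
4371 mod 4 = 3, so the last digit matches 3^3 = 7.

7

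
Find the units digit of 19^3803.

9

Last digits of 9^n: 9, 1 (period 2).
3803 mod 2 = 1, so the last digit matches 9^1 = 9.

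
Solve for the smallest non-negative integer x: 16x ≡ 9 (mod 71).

5

16⁻¹ ≡ 40 (mod 71) because 16·40 = 640 = 9·71 + 1.
Multiplying both sides by 40: x ≡ 40·9 = 360 ≡ 5 (mod 71).
Check: 16·5 = 80 = 1·71 + 9.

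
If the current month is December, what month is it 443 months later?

443 = 36·12 + 11, so 443 mod 12 = 11.
December + 11 months → November.

November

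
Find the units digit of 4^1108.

Last digits of 4^n: 4, 6 (period 2).
1108 leaves remainder 0 on division by 2, so 4^1108 ends in 6.

6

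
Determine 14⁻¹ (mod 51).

11

51 = 3·14 + 9
14 = 1·9 + 5
9 = 1·5 + 4
5 = 1·4 + 1
4 = 4·1 + 0
Back-substituting gives 14·11 ≡ 1 (mod 51).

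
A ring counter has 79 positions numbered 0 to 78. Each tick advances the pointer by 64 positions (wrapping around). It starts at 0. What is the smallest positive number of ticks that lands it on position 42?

The inverse of 64 mod 79 is 21 (since 64·21 = 1344 ≡ 1).
Multiplying both sides by 21: x ≡ 21·42 = 882 ≡ 13 (mod 79).
Check: 64·13 = 832 = 10·79 + 42.

13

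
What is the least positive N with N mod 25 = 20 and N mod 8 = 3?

Since 8·22 ≡ 1 (mod 25), take x = 3 + 8·((20−3)·22 mod 25) = 3 + 8·24 = 195.
Check: 195 mod 25 = 20, 195 mod 8 = 3.

195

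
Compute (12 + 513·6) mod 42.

24

513·6 = 3078.
3078 = 73·42 + 12, so 3078 mod 42 = 12.
(12 + 12) mod 42 = 24.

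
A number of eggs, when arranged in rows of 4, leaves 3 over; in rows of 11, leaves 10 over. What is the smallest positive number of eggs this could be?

43

Since 11·3 ≡ 1 (mod 4), take x = 10 + 11·((3−10)·3 mod 4) = 10 + 11·3 = 43.
Check: 43 mod 4 = 3, 43 mod 11 = 10.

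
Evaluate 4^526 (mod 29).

Square-and-reduce mod 29: 4^1≡4, 4^2≡16, 4^4≡24, 4^8≡25, 4^16≡16, 4^32≡24, 4^64≡25, 4^128≡16, 4^256≡24, 4^512≡25.
Since 526 = 2 + 4 + 8 + 512 in binary, 4^526 ≡ 16·24·25·25 ≡ 25 (mod 29).

25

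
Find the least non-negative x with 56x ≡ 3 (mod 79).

72

56⁻¹ ≡ 24 (mod 79) because 56·24 = 1344 = 17·79 + 1.
Multiplying both sides by 24: x ≡ 24·3 = 72 ≡ 72 (mod 79).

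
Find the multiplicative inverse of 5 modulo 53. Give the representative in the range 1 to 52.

32

5·32 = 160 = 3·53 + 1, so 5⁻¹ ≡ 32 (mod 53).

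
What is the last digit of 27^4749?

Last digits of 7^n: 7, 9, 3, 1 (period 4).
4749 leaves remainder 1 on division by 4, so 27^4749 ends in 7.

7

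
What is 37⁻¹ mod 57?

37

37·37 = 1369 = 24·57 + 1, so 37⁻¹ ≡ 37 (mod 57).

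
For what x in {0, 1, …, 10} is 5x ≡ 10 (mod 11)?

5⁻¹ ≡ 9 (mod 11) because 5·9 = 45 = 4·11 + 1.
So x ≡ 9·10 = 90 ≡ 2 (mod 11).

2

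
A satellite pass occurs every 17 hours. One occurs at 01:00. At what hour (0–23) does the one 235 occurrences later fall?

12

235·17 = 3995.
3995 = 166·24 + 11, so 3995 mod 24 = 11.
(1 + 11) mod 24 = 12.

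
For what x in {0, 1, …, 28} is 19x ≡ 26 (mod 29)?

9

19⁻¹ ≡ 26 (mod 29) because 19·26 = 494 = 17·29 + 1.
Multiplying both sides by 26: x ≡ 26·26 = 676 ≡ 9 (mod 29).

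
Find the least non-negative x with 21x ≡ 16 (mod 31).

The inverse of 21 mod 31 is 3 (since 21·3 = 63 ≡ 1).
Multiplying both sides by 3: x ≡ 3·16 = 48 ≡ 17 (mod 31).
Check: 21·17 = 357 = 11·31 + 16.

17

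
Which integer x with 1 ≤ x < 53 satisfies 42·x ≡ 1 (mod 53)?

24

42·24 = 1008 = 19·53 + 1, so 42⁻¹ ≡ 24 (mod 53).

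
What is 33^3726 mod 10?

Powers of 3 mod 10 repeat with period 4: 3, 9, 7, 1.
3726 leaves remainder 2 on division by 4, so 33^3726 ends in 9.

9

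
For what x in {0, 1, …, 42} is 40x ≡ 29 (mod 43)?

19

The inverse of 40 mod 43 is 14 (since 40·14 = 560 ≡ 1).
Multiplying both sides by 14: x ≡ 14·29 = 406 ≡ 19 (mod 43).
Check: 40·19 = 760 = 17·43 + 29.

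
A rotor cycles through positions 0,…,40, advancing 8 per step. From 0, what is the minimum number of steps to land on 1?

The inverse of 8 mod 41 is 36 (since 8·36 = 288 ≡ 1).
Multiplying both sides by 36: x ≡ 36·1 = 36 ≡ 36 (mod 41).

36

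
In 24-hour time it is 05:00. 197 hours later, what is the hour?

10

197 = 8·24 + 5, so 197 mod 24 = 5.
(5 + 5) mod 24 = 10.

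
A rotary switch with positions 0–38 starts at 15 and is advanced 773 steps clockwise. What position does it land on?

Dividing 773 by 39 gives quotient 19 and remainder 32.
(15 + 32) mod 39 = 8.

8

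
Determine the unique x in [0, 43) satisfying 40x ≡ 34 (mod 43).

3

40⁻¹ ≡ 14 (mod 43) because 40·14 = 560 = 13·43 + 1.
Multiplying both sides by 14: x ≡ 14·34 = 476 ≡ 3 (mod 43).
Check: 40·3 = 120 = 2·43 + 34.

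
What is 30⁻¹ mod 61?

61 = 2·30 + 1
30 = 30·1 + 0
Back-substituting gives 30·59 ≡ 1 (mod 61).

59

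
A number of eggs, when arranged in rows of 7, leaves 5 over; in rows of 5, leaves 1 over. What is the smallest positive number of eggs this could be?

26

x ≡ 1 (mod 5) gives x ∈ {1, 6, 11, 16, 21, 26}.
The first of these with x mod 7 = 5 is 26.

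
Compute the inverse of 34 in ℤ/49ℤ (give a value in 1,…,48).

13

49 = 1·34 + 15
34 = 2·15 + 4
15 = 3·4 + 3
4 = 1·3 + 1
3 = 3·1 + 0
Back-substituting gives 34·13 ≡ 1 (mod 49).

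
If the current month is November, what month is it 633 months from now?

633 = 52·12 + 9, so 633 mod 12 = 9.
November + 9 months → August.

August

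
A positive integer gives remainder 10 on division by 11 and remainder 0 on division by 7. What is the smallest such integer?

21

x ≡ 0 (mod 7) gives x ∈ {0, 7, 14, 21}.
The first of these with x mod 11 = 10 is 21.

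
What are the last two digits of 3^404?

81

By repeated squaring mod 100: 3^1≡3, 3^2≡9, 3^4≡81, 3^8≡61, 3^16≡21, 3^32≡41, 3^64≡81, 3^128≡61, 3^256≡21.
Since 404 = 4 + 16 + 128 + 256 in binary, 3^404 ≡ 81·21·61·21 ≡ 81 (mod 100).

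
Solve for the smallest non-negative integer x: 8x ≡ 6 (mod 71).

54

The inverse of 8 mod 71 is 9 (since 8·9 = 72 ≡ 1).
Multiplying both sides by 9: x ≡ 9·6 = 54 ≡ 54 (mod 71).
Check: 8·54 = 432 = 6·71 + 6.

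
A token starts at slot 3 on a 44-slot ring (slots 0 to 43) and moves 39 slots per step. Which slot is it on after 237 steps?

237·39 = 9243.
9243 = 210·44 + 3, so 9243 mod 44 = 3.
(3 + 3) mod 44 = 6.

6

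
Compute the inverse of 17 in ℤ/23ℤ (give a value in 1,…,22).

19

17·19 = 323 = 14·23 + 1, so 17⁻¹ ≡ 19 (mod 23).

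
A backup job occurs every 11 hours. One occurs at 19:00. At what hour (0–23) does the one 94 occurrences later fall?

94·11 = 1034.
1034 = 43·24 + 2, so 1034 mod 24 = 2.
(19 + 2) mod 24 = 21.

21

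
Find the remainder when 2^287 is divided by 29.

12

Successive squares of 2 mod 29: 2^1≡2, 2^2≡4, 2^4≡16, 2^8≡24, 2^16≡25, 2^32≡16, 2^64≡24, 2^128≡25, 2^256≡16.
287 = 1 + 2 + 4 + 8 + 16 + 256, so 2^287 ≡ 2·4·16·24·25·16 ≡ 12 (mod 29).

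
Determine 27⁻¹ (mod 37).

11

37 = 1·27 + 10
27 = 2·10 + 7
10 = 1·7 + 3
7 = 2·3 + 1
3 = 3·1 + 0
Back-substituting gives 27·11 ≡ 1 (mod 37).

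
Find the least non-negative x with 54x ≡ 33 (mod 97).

6

The inverse of 54 mod 97 is 9 (since 54·9 = 486 ≡ 1).
Multiplying both sides by 9: x ≡ 9·33 = 297 ≡ 6 (mod 97).
Check: 54·6 = 324 = 3·97 + 33.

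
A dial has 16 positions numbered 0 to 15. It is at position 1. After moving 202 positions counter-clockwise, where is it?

7

202 = 12·16 + 10, so 202 mod 16 = 10.
(1 − 10) mod 16 = 7.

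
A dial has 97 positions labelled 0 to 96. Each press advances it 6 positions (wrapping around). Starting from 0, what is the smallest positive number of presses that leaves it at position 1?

97 = 16·6 + 1
6 = 6·1 + 0
Back-substituting gives 6·81 ≡ 1 (mod 97).

81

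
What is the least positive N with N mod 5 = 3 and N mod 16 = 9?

73

Since 16·1 ≡ 1 (mod 5), take x = 9 + 16·((3−9)·1 mod 5) = 9 + 16·4 = 73.
Check: 73 mod 5 = 3, 73 mod 16 = 9.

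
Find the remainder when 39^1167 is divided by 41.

Square-and-reduce mod 41: 39^1≡39, 39^2≡4, 39^4≡16, 39^8≡10, 39^16≡18, 39^32≡37, 39^64≡16, 39^128≡10, 39^256≡18, 39^512≡37, 39^1024≡16.
1167 = 1 + 2 + 4 + 8 + 128 + 1024, so 39^1167 ≡ 39·4·16·10·10·16 ≡ 36 (mod 41).

36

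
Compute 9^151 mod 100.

9

Successive squares of 9 mod 100: 9^1≡9, 9^2≡81, 9^4≡61, 9^8≡21, 9^16≡41, 9^32≡81, 9^64≡61, 9^128≡21.
151 = 1 + 2 + 4 + 16 + 128, so 9^151 ≡ 9·81·61·41·21 ≡ 9 (mod 100).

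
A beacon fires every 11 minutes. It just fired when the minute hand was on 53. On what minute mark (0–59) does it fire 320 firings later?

33

320·11 = 3520.
3520 = 58·60 + 40, so 3520 mod 60 = 40.
(53 + 40) mod 60 = 33.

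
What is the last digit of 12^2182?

Powers of 2 mod 10 repeat with period 4: 2, 4, 8, 6.
2182 mod 4 = 2, so the last digit matches 2^2 = 4.

4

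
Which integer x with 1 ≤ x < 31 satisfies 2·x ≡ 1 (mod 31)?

16

2·16 = 32 = 1·31 + 1, so 2⁻¹ ≡ 16 (mod 31).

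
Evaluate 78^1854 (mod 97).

Successive squares of 78 mod 97: 78^1≡78, 78^2≡70, 78^4≡50, 78^8≡75, 78^16≡96, 78^32≡1, 78^64≡1, 78^128≡1, 78^256≡1, 78^512≡1, 78^1024≡1.
1854 = 2 + 4 + 8 + 16 + 32 + 256 + 512 + 1024, so 78^1854 ≡ 70·50·75·96·1·1·1·1 ≡ 79 (mod 97).

79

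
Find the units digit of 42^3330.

4

Last digits of 2^n: 2, 4, 8, 6 (period 4).
3330 mod 4 = 2, so the last digit matches 2^2 = 4.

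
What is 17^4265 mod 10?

The units digit of 17^n cycles with period 4: 7, 9, 3, 1, …
4265 leaves remainder 1 on division by 4, so 17^4265 ends in 7.

7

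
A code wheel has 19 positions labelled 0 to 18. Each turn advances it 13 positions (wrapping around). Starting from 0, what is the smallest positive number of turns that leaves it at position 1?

19 = 1·13 + 6
13 = 2·6 + 1
6 = 6·1 + 0
Back-substituting gives 13·3 ≡ 1 (mod 19).

3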